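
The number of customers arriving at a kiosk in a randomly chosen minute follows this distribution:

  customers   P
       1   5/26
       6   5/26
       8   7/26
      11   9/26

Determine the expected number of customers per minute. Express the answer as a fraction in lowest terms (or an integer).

E[X] = (5/26)·1 + (5/26)·6 + (7/26)·8 + (9/26)·11
     = 95/13

95/13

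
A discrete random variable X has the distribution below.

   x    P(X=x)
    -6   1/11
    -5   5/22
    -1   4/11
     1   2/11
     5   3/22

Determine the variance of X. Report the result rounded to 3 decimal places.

E[X] = (1/11)·(-6) + (5/22)·(-5) + (4/11)·(-1) + (2/11)·1 + (3/22)·5 = -13/11
E[X²] = (1/11)·36 + (5/22)·25 + (4/11)·1 + (2/11)·1 + (3/22)·25 = 142/11
Var(X) = 142/11 − (-13/11)² = 1393/121 ≈ 11.512

11.512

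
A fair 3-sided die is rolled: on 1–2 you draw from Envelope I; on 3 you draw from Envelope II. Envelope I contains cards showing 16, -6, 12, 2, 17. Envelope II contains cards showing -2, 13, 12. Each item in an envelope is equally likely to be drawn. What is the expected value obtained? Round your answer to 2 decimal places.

E[X | Envelope I] = (16 − 6 + 12 + 2 + 17)/5 = 41/5
E[X | Envelope II] = (-2 + 13 + 12)/3 = 23/3
E[X] = (2/3)·41/5 + (1/3)·23/3 = 361/45 ≈ 8.02

8.02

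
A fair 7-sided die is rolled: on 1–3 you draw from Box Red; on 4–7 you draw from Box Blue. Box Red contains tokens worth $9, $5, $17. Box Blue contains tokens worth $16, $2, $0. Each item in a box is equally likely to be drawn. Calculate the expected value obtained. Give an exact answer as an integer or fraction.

55/7 dollars

E[X | Box Red] = (9 + 5 + 17)/3 = 31/3
E[X | Box Blue] = (16 + 2 + 0)/3 = 6
E[X] = (3/7)·31/3 + (4/7)·6 = 55/7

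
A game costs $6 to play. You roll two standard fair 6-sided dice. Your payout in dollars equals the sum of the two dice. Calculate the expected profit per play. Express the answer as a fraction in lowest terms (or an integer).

Distribution of the sum of the two dice: 2 w.p. 1/36, 3 w.p. 1/18, 4 w.p. 1/12, 5 w.p. 1/9, 6 w.p. 5/36, 7 w.p. 1/6, …
E[payout] = (1/36)·2 + (1/18)·3 + (1/12)·4 + (1/9)·5 + (5/36)·6 + (1/6)·7 + (5/36)·8 + (1/9)·9 + (1/12)·10 + (1/18)·11 + (1/36)·12 = 7
Expected profit = 7 − 6 = 1

$1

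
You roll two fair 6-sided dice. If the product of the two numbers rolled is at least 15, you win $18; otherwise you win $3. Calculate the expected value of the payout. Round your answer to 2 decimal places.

E[payout] = (23/36)·3 + (13/36)·18 = 101/12
≈ $8.42

$8.42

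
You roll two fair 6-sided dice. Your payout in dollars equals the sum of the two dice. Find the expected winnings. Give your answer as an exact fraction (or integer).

Distribution of the sum of the two dice: 2 w.p. 1/36, 3 w.p. 1/18, 4 w.p. 1/12, 5 w.p. 1/9, 6 w.p. 5/36, 7 w.p. 1/6, …
E[payout] = (1/36)·2 + (1/18)·3 + (1/12)·4 + (1/9)·5 + (5/36)·6 + (1/6)·7 + (5/36)·8 + (1/9)·9 + (1/12)·10 + (1/18)·11 + (1/36)·12 = 7

$7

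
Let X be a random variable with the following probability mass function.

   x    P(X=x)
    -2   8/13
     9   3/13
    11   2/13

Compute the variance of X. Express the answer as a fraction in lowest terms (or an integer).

5632/169

E[X] = (8/13)·(-2) + (3/13)·9 + (2/13)·11 = 33/13
E[X²] = (8/13)·4 + (3/13)·81 + (2/13)·121 = 517/13
Var(X) = 517/13 − (33/13)² = 5632/169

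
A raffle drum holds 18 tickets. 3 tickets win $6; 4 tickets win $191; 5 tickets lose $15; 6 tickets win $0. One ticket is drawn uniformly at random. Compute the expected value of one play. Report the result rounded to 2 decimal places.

E[payout] = (3/18)·6 + (4/18)·191 + (5/18)·(-15) + (6/18)·0 = 707/18
≈ $39.28

$39.28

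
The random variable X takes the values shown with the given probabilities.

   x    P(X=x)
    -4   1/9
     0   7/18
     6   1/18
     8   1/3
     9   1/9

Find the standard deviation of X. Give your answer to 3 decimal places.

4.633

E[X] = 32/9, E[X²] = 307/9
Var(X) = E[X²] − (E[X])² = 307/9 − 1024/81 = 1739/81
SD(X) = √(1739/81) ≈ 4.633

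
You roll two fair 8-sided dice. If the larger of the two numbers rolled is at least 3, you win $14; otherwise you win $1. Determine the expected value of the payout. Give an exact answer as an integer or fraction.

E[payout] = (1/16)·1 + (15/16)·14 = 211/16

211/16 dollars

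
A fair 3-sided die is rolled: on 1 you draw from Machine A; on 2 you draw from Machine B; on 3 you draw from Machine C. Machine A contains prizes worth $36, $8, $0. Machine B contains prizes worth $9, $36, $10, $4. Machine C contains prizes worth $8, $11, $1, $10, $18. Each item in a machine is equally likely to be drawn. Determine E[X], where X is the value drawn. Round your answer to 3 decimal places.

E[X | Machine A] = (36 + 8 + 0)/3 = 44/3
E[X | Machine B] = (9 + 36 + 10 + 4)/4 = 59/4
E[X | Machine C] = (8 + 11 + 1 + 10 + 18)/5 = 48/5
E[X] = (1/3)·44/3 + (1/3)·59/4 + (1/3)·48/5 = 2341/180 ≈ 13.006

$13.006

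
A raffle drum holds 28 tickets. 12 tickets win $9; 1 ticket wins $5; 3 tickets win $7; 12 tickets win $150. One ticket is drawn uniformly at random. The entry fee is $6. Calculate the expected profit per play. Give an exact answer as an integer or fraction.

883/14 dollars

E[payout] = (12/28)·9 + (1/28)·5 + (3/28)·7 + (12/28)·150 = 967/14
Expected profit = 967/14 − 6 = 883/14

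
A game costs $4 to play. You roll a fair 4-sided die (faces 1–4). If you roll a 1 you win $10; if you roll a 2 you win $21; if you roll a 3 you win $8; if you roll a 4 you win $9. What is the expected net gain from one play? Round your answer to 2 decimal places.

$8.00

E[payout] = (1/4)·8 + (1/4)·9 + (1/4)·10 + (1/4)·21 = 12
Expected profit = 12 − 4 = 8 ≈ $8.00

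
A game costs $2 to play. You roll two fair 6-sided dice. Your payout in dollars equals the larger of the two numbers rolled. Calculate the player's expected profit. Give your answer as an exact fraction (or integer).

89/36 dollars

Distribution of the larger of the two numbers rolled: 1 w.p. 1/36, 2 w.p. 1/12, 3 w.p. 5/36, 4 w.p. 7/36, 5 w.p. 1/4, 6 w.p. 11/36
E[payout] = (1/36)·1 + (1/12)·2 + (5/36)·3 + (7/36)·4 + (1/4)·5 + (11/36)·6 = 161/36
Expected profit = 161/36 − 2 = 89/36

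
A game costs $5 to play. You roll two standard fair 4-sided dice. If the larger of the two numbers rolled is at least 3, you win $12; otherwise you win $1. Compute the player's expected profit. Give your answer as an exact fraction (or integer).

17/4 dollars

E[payout] = (1/4)·1 + (3/4)·12 = 37/4
Expected profit = 37/4 − 5 = 17/4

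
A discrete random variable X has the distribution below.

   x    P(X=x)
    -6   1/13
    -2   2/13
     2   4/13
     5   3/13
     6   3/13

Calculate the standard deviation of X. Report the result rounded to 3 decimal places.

E[X] = 31/13, E[X²] = 243/13
Var(X) = E[X²] − (E[X])² = 243/13 − 961/169 = 2198/169
SD(X) = √(2198/169) ≈ 3.606

3.606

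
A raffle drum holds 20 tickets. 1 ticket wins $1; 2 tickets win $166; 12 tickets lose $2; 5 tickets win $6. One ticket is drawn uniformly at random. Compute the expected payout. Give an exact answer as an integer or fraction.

E[payout] = (1/20)·1 + (2/20)·166 + (12/20)·(-2) + (5/20)·6 = 339/20

339/20 dollars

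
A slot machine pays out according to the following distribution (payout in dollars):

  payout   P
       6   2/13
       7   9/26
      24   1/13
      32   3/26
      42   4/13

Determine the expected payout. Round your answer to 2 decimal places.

$21.81

E[X] = (2/13)·6 + (9/26)·7 + (1/13)·24 + (3/26)·32 + (4/13)·42
     = 567/26 ≈ 21.81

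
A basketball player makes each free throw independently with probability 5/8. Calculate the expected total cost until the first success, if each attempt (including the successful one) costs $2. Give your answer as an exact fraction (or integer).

E[#attempts] = 1/p = 8/5; E[cost] = 2·8/5 = 16/5.

16/5 dollars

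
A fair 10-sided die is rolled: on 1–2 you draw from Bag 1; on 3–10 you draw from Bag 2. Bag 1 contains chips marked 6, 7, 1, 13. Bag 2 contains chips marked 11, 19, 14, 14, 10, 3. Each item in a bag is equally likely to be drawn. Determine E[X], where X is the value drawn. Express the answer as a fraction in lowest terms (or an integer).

649/60

E[X | Bag 1] = (6 + 7 + 1 + 13)/4 = 27/4
E[X | Bag 2] = (11 + 19 + 14 + 14 + 10 + 3)/6 = 71/6
E[X] = (1/5)·27/4 + (4/5)·71/6 = 649/60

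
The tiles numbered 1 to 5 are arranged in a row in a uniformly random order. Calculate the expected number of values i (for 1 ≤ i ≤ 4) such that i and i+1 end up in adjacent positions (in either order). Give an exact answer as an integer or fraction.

For each i ∈ {1,…,4}, let Xᵢ = 1 if i and i+1 are adjacent. P(Xᵢ=1) = 2·(5−1)!/5! = 2/5.
By linearity, E[ΣXᵢ] = (4)·(2/5) = 8/5.

8/5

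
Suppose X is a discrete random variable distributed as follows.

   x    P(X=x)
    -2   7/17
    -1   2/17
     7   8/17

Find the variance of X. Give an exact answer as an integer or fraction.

E[X] = (7/17)·(-2) + (2/17)·(-1) + (8/17)·7 = 40/17
E[X²] = (7/17)·4 + (2/17)·1 + (8/17)·49 = 422/17
Var(X) = 422/17 − (40/17)² = 5574/289

5574/289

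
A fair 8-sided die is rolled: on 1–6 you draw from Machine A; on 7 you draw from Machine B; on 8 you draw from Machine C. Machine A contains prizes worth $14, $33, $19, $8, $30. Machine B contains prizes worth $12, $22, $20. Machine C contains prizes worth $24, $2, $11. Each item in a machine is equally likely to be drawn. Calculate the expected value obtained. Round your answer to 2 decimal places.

E[X | Machine A] = (14 + 33 + 19 + 8 + 30)/5 = 104/5
E[X | Machine B] = (12 + 22 + 20)/3 = 18
E[X | Machine C] = (24 + 2 + 11)/3 = 37/3
E[X] = (3/4)·104/5 + (1/8)·18 + (1/8)·37/3 = 2327/120 ≈ 19.39

$19.39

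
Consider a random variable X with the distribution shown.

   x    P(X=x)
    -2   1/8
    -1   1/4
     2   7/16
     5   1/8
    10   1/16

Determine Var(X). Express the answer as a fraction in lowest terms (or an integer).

591/64

E[X] = (1/8)·(-2) + (1/4)·(-1) + (7/16)·2 + (1/8)·5 + (1/16)·10 = 13/8
E[X²] = (1/8)·4 + (1/4)·1 + (7/16)·4 + (1/8)·25 + (1/16)·100 = 95/8
Var(X) = 95/8 − (13/8)² = 591/64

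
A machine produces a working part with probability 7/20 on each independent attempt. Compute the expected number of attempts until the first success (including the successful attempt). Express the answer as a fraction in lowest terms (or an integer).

20/7

For a geometric distribution, E[trials] = 1/p = 1/(7/20) = 20/7.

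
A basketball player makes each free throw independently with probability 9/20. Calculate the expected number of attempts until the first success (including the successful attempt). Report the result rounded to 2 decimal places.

For a geometric distribution, E[trials] = 1/p = 1/(9/20) = 20/9.
≈ 2.22

2.22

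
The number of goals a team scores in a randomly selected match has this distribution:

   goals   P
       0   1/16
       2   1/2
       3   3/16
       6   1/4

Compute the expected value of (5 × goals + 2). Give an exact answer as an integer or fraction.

E[5x+2] = (1/16)·2 + (1/2)·12 + (3/16)·17 + (1/4)·32
     = 277/16

277/16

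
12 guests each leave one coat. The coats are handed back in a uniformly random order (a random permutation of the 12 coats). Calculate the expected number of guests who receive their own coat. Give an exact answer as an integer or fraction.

1

Let Xᵢ = 1 if person i gets their own coat. For each i, P(Xᵢ=1) = 1/12.
By linearity of expectation, E[X₁+…+X_12] = 12·(1/12) = 1.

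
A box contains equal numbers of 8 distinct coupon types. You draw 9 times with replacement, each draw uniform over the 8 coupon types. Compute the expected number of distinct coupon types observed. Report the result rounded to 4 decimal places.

Let Xⱼ=1 if type j appears at least once. P(Xⱼ=1) = 1 − ((8−1)/8)^9 = 93864121/134217728.
E[#distinct] = 8·93864121/134217728 = 93864121/16777216.
≈ 5.5947

5.5947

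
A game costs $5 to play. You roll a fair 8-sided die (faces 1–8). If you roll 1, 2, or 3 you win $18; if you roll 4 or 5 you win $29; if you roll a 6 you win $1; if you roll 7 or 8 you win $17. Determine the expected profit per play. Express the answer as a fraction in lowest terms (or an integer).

107/8 dollars

E[payout] = (1/8)·1 + (1/4)·17 + (3/8)·18 + (1/4)·29 = 147/8
Expected profit = 147/8 − 5 = 107/8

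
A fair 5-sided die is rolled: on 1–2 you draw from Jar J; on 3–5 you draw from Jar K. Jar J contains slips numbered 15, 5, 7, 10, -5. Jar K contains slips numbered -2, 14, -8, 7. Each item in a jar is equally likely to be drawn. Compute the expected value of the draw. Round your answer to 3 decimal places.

E[X | Jar J] = (15 + 5 + 7 + 10 − 5)/5 = 32/5
E[X | Jar K] = (-2 + 14 − 8 + 7)/4 = 11/4
E[X] = (2/5)·32/5 + (3/5)·11/4 = 421/100 ≈ 4.210

4.210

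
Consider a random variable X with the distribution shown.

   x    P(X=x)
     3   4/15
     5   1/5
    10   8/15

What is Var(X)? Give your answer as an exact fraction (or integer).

2216/225

E[X] = (4/15)·3 + (1/5)·5 + (8/15)·10 = 107/15
E[X²] = (4/15)·9 + (1/5)·25 + (8/15)·100 = 911/15
Var(X) = 911/15 − (107/15)² = 2216/225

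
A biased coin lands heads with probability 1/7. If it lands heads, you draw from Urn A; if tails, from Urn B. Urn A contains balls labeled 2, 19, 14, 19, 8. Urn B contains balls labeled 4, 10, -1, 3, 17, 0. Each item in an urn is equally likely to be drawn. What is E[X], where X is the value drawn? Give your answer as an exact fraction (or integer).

227/35

E[X | Urn A] = (2 + 19 + 14 + 19 + 8)/5 = 62/5
E[X | Urn B] = (4 + 10 − 1 + 3 + 17 + 0)/6 = 11/2
E[X] = (1/7)·62/5 + (6/7)·11/2 = 227/35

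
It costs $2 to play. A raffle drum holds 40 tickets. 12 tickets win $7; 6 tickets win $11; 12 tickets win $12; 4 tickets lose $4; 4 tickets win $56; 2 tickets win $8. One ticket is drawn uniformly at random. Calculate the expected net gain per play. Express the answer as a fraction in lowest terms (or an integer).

219/20 dollars

E[payout] = (12/40)·7 + (6/40)·11 + (12/40)·12 + (4/40)·(-4) + (4/40)·56 + (2/40)·8 = 259/20
Expected profit = 259/20 − 2 = 219/20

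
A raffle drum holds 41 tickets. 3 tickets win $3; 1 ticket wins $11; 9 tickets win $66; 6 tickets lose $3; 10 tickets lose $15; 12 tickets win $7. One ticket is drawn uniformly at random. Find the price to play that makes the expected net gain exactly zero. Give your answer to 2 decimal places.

E[payout] = (3/41)·3 + (1/41)·11 + (9/41)·66 + (6/41)·(-3) + (10/41)·(-15) + (12/41)·7 = 530/41
Fair fee = E[payout] = 530/41 ≈ $12.93

$12.93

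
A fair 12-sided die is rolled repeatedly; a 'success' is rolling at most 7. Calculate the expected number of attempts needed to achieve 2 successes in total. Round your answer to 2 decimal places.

By linearity (sum of 2 independent geometric waits), E[trials] = 2/p = 2/(7/12) = 24/7.
≈ 3.43

3.43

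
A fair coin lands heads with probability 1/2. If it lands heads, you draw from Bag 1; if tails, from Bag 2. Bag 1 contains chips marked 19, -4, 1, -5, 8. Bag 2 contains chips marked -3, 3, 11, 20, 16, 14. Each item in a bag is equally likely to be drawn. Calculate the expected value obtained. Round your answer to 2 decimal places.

6.98

E[X | Bag 1] = (19 − 4 + 1 − 5 + 8)/5 = 19/5
E[X | Bag 2] = (-3 + 3 + 11 + 20 + 16 + 14)/6 = 61/6
E[X] = (1/2)·19/5 + (1/2)·61/6 = 419/60 ≈ 6.98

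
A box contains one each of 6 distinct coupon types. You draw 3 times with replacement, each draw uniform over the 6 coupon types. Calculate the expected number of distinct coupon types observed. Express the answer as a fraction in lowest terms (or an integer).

91/36

Let Xⱼ=1 if type j appears at least once. P(Xⱼ=1) = 1 − ((6−1)/6)^3 = 91/216.
E[#distinct] = 6·91/216 = 91/36.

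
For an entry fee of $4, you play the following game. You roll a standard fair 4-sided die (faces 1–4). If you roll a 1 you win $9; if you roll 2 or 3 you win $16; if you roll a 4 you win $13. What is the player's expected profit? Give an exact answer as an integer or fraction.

19/2 dollars

E[payout] = (1/4)·9 + (1/4)·13 + (1/2)·16 = 27/2
Expected profit = 27/2 − 4 = 19/2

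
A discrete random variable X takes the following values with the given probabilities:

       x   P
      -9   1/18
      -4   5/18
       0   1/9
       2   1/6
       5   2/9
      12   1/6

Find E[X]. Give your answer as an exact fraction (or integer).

11/6

E[X] = (1/18)·(-9) + (5/18)·(-4) + (1/9)·0 + (1/6)·2 + (2/9)·5 + (1/6)·12
     = 11/6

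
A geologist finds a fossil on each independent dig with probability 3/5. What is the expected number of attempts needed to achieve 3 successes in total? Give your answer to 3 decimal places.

By linearity (sum of 3 independent geometric waits), E[trials] = 3/p = 3/(3/5) = 5.
≈ 5.000

5.000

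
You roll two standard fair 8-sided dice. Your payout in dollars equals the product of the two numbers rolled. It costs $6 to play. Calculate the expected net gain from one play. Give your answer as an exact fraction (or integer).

Distribution of the product of the two numbers rolled: 1 w.p. 1/64, 2 w.p. 1/32, 3 w.p. 1/32, 4 w.p. 3/64, 5 w.p. 1/32, 6 w.p. 1/16, …
E[payout] = (1/64)·1 + (1/32)·2 + (1/32)·3 + (3/64)·4 + (1/32)·5 + (1/16)·6 + (1/32)·7 + (1/16)·8 + (1/64)·9 + (1/32)·10 + (1/16)·12 + (1/32)·14 + (1/32)·15 + (3/64)·16 + (1/32)·18 + (1/32)·20 + (1/32)·21 + (1/16)·24 + (1/64)·25 + (1/32)·28 + (1/32)·30 + (1/32)·32 + (1/32)·35 + (1/64)·36 + (1/32)·40 + (1/32)·42 + (1/32)·48 + (1/64)·49 + (1/32)·56 + (1/64)·64 = 81/4
Expected profit = 81/4 − 6 = 57/4

57/4 dollars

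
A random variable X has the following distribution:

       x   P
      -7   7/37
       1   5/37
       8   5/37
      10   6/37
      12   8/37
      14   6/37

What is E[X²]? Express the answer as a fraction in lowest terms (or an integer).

E[X²] = (7/37)·49 + (5/37)·1 + (5/37)·64 + (6/37)·100 + (8/37)·144 + (6/37)·196
     = 3596/37

3596/37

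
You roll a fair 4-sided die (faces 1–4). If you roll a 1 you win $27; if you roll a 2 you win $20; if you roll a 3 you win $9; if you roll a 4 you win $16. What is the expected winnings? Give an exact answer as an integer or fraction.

$18

E[payout] = (1/4)·9 + (1/4)·16 + (1/4)·20 + (1/4)·27 = 18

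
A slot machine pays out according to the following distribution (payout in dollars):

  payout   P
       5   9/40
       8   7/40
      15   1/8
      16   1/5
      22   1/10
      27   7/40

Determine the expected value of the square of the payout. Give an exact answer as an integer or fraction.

2177/8

E[X²] = (9/40)·25 + (7/40)·64 + (1/8)·225 + (1/5)·256 + (1/10)·484 + (7/40)·729
     = 2177/8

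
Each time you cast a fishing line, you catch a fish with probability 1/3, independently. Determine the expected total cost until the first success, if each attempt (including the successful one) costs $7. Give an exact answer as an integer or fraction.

$21

E[#attempts] = 1/p = 3; E[cost] = 7·3 = 21.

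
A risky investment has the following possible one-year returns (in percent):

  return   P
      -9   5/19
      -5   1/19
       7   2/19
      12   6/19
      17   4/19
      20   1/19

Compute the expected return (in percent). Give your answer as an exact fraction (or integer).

E[X] = (5/19)·(-9) + (1/19)·(-5) + (2/19)·7 + (6/19)·12 + (4/19)·17 + (1/19)·20
     = 124/19

124/19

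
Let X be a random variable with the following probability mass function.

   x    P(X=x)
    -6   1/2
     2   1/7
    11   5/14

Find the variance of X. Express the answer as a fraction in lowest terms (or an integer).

11821/196

E[X] = (1/2)·(-6) + (1/7)·2 + (5/14)·11 = 17/14
E[X²] = (1/2)·36 + (1/7)·4 + (5/14)·121 = 865/14
Var(X) = 865/14 − (17/14)² = 11821/196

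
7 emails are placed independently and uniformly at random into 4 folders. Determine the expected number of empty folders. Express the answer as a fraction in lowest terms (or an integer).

Let Xⱼ=1 if folder j is empty. P(Xⱼ=1) = ((4-1)/4)^7 = 2187/16384.
By linearity, E[#empty] = 4·2187/16384 = 2187/4096.

2187/4096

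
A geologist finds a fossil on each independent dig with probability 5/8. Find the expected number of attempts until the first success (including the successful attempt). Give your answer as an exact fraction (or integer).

8/5

For a geometric distribution, E[trials] = 1/p = 1/(5/8) = 8/5.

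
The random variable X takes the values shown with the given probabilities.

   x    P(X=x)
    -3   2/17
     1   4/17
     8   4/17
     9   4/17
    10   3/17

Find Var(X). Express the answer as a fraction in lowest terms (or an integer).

6118/289

E[X] = (2/17)·(-3) + (4/17)·1 + (4/17)·8 + (4/17)·9 + (3/17)·10 = 96/17
E[X²] = (2/17)·9 + (4/17)·1 + (4/17)·64 + (4/17)·81 + (3/17)·100 = 902/17
Var(X) = 902/17 − (96/17)² = 6118/289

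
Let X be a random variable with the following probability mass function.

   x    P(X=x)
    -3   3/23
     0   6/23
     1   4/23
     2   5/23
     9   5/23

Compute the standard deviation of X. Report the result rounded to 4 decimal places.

3.8859

E[X] = 50/23, E[X²] = 456/23
Var(X) = E[X²] − (E[X])² = 456/23 − 2500/529 = 7988/529
SD(X) = √(7988/529) ≈ 3.8859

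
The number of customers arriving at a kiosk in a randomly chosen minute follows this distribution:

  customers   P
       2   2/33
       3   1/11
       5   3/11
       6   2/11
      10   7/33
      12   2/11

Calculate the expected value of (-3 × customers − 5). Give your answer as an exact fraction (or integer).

E[-3x-5] = (2/33)·(-11) + (1/11)·(-14) + (3/11)·(-20) + (2/11)·(-23) + (7/33)·(-35) + (2/11)·(-41)
     = -291/11

-291/11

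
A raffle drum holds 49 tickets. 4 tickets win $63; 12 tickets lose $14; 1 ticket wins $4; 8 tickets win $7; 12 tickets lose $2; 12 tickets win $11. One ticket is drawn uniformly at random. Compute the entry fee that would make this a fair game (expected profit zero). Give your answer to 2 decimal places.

E[payout] = (4/49)·63 + (12/49)·(-14) + (1/49)·4 + (8/49)·7 + (12/49)·(-2) + (12/49)·11 = 36/7
Fair fee = E[payout] = 36/7 ≈ $5.14

$5.14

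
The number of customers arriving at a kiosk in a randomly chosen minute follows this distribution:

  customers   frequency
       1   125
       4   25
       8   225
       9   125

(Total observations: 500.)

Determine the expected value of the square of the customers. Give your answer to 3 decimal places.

Total = 500, so P(customers=1) = 125/500, etc.
E[X²] = (1/4)·1 + (1/20)·16 + (9/20)·64 + (1/4)·81
     = 501/10 ≈ 50.100

50.100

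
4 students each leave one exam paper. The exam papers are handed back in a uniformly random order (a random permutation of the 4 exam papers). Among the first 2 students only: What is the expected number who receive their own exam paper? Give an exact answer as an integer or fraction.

1/2

Let Xᵢ = 1 if person i gets their own exam paper. For each i, P(Xᵢ=1) = 1/4.
By linearity of expectation, E[X₁+…+X_2] = 2·(1/4) = 1/2.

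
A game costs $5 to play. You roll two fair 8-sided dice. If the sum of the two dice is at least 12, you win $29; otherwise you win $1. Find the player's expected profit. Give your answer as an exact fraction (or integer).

41/16 dollars

E[payout] = (49/64)·1 + (15/64)·29 = 121/16
Expected profit = 121/16 − 5 = 41/16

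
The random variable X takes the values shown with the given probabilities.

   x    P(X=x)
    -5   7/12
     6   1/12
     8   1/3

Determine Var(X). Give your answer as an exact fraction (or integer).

1865/48

E[X] = (7/12)·(-5) + (1/12)·6 + (1/3)·8 = 1/4
E[X²] = (7/12)·25 + (1/12)·36 + (1/3)·64 = 467/12
Var(X) = 467/12 − (1/4)² = 1865/48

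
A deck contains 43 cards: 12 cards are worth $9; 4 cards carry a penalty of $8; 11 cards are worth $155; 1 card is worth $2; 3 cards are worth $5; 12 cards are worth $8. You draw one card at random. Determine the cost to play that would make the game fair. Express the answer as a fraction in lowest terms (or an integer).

E[payout] = (12/43)·9 + (4/43)·(-8) + (11/43)·155 + (1/43)·2 + (3/43)·5 + (12/43)·8 = 1894/43
Fair fee = E[payout] = 1894/43

1894/43 dollars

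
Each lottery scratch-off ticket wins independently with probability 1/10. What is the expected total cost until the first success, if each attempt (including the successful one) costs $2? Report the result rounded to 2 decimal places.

$20.00

E[#attempts] = 1/p = 10; E[cost] = 2·10 = 20.
≈ 20.00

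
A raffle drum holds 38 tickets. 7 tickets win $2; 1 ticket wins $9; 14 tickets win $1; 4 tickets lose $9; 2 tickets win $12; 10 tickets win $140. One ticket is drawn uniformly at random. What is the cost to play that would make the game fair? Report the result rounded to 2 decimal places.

$37.50

E[payout] = (7/38)·2 + (1/38)·9 + (14/38)·1 + (4/38)·(-9) + (2/38)·12 + (10/38)·140 = 75/2
Fair fee = E[payout] = 75/2 ≈ $37.50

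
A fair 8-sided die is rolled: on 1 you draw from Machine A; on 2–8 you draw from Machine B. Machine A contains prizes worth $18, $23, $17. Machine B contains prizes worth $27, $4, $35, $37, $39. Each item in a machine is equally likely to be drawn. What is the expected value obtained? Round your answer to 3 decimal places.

$27.267

E[X | Machine A] = (18 + 23 + 17)/3 = 58/3
E[X | Machine B] = (27 + 4 + 35 + 37 + 39)/5 = 142/5
E[X] = (1/8)·58/3 + (7/8)·142/5 = 409/15 ≈ 27.267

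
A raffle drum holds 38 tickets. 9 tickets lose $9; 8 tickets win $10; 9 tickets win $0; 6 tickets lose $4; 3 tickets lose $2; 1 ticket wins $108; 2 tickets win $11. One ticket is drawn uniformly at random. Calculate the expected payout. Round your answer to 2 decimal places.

E[payout] = (9/38)·(-9) + (8/38)·10 + (9/38)·0 + (6/38)·(-4) + (3/38)·(-2) + (1/38)·108 + (2/38)·11 = 99/38
≈ $2.61

$2.61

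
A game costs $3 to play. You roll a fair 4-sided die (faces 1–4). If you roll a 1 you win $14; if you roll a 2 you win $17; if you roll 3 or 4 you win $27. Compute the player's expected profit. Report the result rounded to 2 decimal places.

E[payout] = (1/4)·14 + (1/4)·17 + (1/2)·27 = 85/4
Expected profit = 85/4 − 3 = 73/4 ≈ $18.25

$18.25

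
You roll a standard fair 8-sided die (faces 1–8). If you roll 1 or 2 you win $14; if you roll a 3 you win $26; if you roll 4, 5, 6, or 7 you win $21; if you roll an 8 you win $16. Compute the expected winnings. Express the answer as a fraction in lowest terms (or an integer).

77/4 dollars

E[payout] = (1/4)·14 + (1/8)·16 + (1/2)·21 + (1/8)·26 = 77/4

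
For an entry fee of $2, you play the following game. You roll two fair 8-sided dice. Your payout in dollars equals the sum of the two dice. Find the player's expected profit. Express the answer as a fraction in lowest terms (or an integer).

$7

Distribution of the sum of the two dice: 2 w.p. 1/64, 3 w.p. 1/32, 4 w.p. 3/64, 5 w.p. 1/16, 6 w.p. 5/64, 7 w.p. 3/32, …
E[payout] = (1/64)·2 + (1/32)·3 + (3/64)·4 + (1/16)·5 + (5/64)·6 + (3/32)·7 + (7/64)·8 + (1/8)·9 + (7/64)·10 + (3/32)·11 + (5/64)·12 + (1/16)·13 + (3/64)·14 + (1/32)·15 + (1/64)·16 = 9
Expected profit = 9 − 2 = 7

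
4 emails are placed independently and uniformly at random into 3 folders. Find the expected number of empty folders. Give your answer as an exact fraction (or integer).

16/27

Let Xⱼ=1 if folder j is empty. P(Xⱼ=1) = ((3-1)/3)^4 = 16/81.
By linearity, E[#empty] = 3·16/81 = 16/27.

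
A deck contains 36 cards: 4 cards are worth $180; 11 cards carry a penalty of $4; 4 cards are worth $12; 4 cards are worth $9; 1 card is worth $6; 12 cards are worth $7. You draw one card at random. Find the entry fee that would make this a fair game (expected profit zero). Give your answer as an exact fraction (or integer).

E[payout] = (4/36)·180 + (11/36)·(-4) + (4/36)·12 + (4/36)·9 + (1/36)·6 + (12/36)·7 = 425/18
Fair fee = E[payout] = 425/18

425/18 dollars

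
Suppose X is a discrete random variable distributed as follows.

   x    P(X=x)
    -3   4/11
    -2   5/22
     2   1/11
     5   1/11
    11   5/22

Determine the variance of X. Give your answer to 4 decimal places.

E[X] = (4/11)·(-3) + (5/22)·(-2) + (1/11)·2 + (1/11)·5 + (5/22)·11 = 35/22
E[X²] = (4/11)·9 + (5/22)·4 + (1/11)·4 + (1/11)·25 + (5/22)·121 = 755/22
Var(X) = 755/22 − (35/22)² = 15385/484 ≈ 31.7872

31.7872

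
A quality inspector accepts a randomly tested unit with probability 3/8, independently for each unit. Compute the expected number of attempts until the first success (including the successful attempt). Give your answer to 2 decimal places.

2.67

For a geometric distribution, E[trials] = 1/p = 1/(3/8) = 8/3.
≈ 2.67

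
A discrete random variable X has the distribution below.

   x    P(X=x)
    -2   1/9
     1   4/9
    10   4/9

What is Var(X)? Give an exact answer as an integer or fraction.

212/9

E[X] = (1/9)·(-2) + (4/9)·1 + (4/9)·10 = 14/3
E[X²] = (1/9)·4 + (4/9)·1 + (4/9)·100 = 136/3
Var(X) = 136/3 − (14/3)² = 212/9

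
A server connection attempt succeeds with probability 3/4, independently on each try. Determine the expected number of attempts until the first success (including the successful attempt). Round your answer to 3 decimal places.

1.333

For a geometric distribution, E[trials] = 1/p = 1/(3/4) = 4/3.
≈ 1.333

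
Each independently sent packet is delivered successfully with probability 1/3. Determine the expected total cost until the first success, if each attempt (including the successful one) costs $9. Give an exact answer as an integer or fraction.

E[#attempts] = 1/p = 3; E[cost] = 9·3 = 27.

$27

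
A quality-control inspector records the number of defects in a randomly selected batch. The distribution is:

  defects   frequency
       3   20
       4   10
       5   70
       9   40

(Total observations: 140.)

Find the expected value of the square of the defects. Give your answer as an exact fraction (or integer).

Total = 140, so P(defects=3) = 20/140, etc.
E[X²] = (1/7)·9 + (1/14)·16 + (1/2)·25 + (2/7)·81
     = 533/14

533/14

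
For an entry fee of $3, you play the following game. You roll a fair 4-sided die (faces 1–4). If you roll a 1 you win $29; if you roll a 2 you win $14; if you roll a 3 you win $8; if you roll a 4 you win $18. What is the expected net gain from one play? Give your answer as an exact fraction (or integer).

57/4 dollars

E[payout] = (1/4)·8 + (1/4)·14 + (1/4)·18 + (1/4)·29 = 69/4
Expected profit = 69/4 − 3 = 57/4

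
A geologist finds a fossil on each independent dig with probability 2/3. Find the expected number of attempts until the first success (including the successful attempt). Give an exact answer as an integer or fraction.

For a geometric distribution, E[trials] = 1/p = 1/(2/3) = 3/2.

3/2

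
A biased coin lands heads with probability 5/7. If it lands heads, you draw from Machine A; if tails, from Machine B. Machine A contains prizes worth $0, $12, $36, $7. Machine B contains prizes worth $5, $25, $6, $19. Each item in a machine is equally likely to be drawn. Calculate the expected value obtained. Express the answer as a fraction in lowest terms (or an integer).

E[X | Machine A] = (0 + 12 + 36 + 7)/4 = 55/4
E[X | Machine B] = (5 + 25 + 6 + 19)/4 = 55/4
E[X] = (5/7)·55/4 + (2/7)·55/4 = 55/4

55/4 dollars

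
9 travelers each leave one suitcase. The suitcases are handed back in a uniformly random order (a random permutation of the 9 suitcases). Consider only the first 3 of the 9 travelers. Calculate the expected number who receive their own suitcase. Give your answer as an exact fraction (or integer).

1/3

Let Xᵢ = 1 if person i gets their own suitcase. For each i, P(Xᵢ=1) = 1/9.
By linearity of expectation, E[X₁+…+X_3] = 3·(1/9) = 1/3.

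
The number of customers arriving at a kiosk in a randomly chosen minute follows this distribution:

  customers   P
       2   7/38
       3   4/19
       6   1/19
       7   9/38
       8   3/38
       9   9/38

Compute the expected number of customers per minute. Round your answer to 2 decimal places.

E[X] = (7/38)·2 + (4/19)·3 + (1/19)·6 + (9/38)·7 + (3/38)·8 + (9/38)·9
     = 109/19 ≈ 5.74

5.74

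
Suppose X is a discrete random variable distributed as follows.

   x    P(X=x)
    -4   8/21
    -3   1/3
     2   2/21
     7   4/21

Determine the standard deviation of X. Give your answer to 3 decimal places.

E[X] = -1, E[X²] = 395/21
Var(X) = E[X²] − (E[X])² = 395/21 − 1 = 374/21
SD(X) = √(374/21) ≈ 4.220

4.220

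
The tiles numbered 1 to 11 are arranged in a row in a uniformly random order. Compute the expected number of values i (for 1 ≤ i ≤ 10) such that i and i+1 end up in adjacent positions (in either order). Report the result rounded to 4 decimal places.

For each i ∈ {1,…,10}, let Xᵢ = 1 if i and i+1 are adjacent. P(Xᵢ=1) = 2·(11−1)!/11! = 2/11.
By linearity, E[ΣXᵢ] = (10)·(2/11) = 20/11.
≈ 1.8182

1.8182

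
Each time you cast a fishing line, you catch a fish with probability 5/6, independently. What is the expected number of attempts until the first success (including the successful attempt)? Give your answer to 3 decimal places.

1.200

For a geometric distribution, E[trials] = 1/p = 1/(5/6) = 6/5.
≈ 1.200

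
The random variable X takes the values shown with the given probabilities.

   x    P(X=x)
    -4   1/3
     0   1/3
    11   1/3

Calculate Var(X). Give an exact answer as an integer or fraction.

E[X] = (1/3)·(-4) + (1/3)·0 + (1/3)·11 = 7/3
E[X²] = (1/3)·16 + (1/3)·0 + (1/3)·121 = 137/3
Var(X) = 137/3 − (7/3)² = 362/9

362/9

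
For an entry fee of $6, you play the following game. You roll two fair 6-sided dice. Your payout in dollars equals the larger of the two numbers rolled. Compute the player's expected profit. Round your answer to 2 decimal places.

Distribution of the larger of the two numbers rolled: 1 w.p. 1/36, 2 w.p. 1/12, 3 w.p. 5/36, 4 w.p. 7/36, 5 w.p. 1/4, 6 w.p. 11/36
E[payout] = (1/36)·1 + (1/12)·2 + (5/36)·3 + (7/36)·4 + (1/4)·5 + (11/36)·6 = 161/36
Expected profit = 161/36 − 6 = -55/36 ≈ -$1.53

-$1.53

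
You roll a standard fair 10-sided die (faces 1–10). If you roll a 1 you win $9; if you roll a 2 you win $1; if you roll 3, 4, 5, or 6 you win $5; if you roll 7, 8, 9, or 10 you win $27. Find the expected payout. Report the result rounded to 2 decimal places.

E[payout] = (1/10)·1 + (2/5)·5 + (1/10)·9 + (2/5)·27 = 69/5
≈ $13.80

$13.80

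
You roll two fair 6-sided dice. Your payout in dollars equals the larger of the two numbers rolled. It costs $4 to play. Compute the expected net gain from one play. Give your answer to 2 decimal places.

Distribution of the larger of the two numbers rolled: 1 w.p. 1/36, 2 w.p. 1/12, 3 w.p. 5/36, 4 w.p. 7/36, 5 w.p. 1/4, 6 w.p. 11/36
E[payout] = (1/36)·1 + (1/12)·2 + (5/36)·3 + (7/36)·4 + (1/4)·5 + (11/36)·6 = 161/36
Expected profit = 161/36 − 4 = 17/36 ≈ $0.47

$0.47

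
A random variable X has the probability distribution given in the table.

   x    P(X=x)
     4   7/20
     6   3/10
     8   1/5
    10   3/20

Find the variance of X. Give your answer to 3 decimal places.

E[X] = (7/20)·4 + (3/10)·6 + (1/5)·8 + (3/20)·10 = 63/10
E[X²] = (7/20)·16 + (3/10)·36 + (1/5)·64 + (3/20)·100 = 221/5
Var(X) = 221/5 − (63/10)² = 451/100 ≈ 4.510

4.510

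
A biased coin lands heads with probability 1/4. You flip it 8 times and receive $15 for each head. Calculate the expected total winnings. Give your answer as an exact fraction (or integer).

E[#heads] = 8·1/4 = 2 (linearity over flips).
E[winnings] = 15·2 = 30.

$30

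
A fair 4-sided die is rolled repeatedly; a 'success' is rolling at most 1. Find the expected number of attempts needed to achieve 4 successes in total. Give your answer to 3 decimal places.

16.000

By linearity (sum of 4 independent geometric waits), E[trials] = 4/p = 4/(1/4) = 16.
≈ 16.000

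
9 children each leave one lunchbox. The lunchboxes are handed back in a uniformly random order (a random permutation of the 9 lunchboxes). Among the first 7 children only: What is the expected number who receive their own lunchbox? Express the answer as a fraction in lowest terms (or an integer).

Let Xᵢ = 1 if person i gets their own lunchbox. For each i, P(Xᵢ=1) = 1/9.
By linearity of expectation, E[X₁+…+X_7] = 7·(1/9) = 7/9.

7/9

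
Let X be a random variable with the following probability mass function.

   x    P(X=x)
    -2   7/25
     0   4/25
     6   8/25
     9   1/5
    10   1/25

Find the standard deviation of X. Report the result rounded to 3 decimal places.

E[X] = 89/25, E[X²] = 821/25
Var(X) = E[X²] − (E[X])² = 821/25 − 7921/625 = 12604/625
SD(X) = √(12604/625) ≈ 4.491

4.491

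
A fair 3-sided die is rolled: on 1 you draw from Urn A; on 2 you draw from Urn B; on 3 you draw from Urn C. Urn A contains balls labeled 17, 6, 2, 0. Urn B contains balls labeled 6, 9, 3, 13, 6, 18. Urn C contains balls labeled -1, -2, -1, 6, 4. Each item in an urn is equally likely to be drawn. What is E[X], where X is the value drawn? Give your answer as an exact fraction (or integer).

997/180

E[X | Urn A] = (17 + 6 + 2 + 0)/4 = 25/4
E[X | Urn B] = (6 + 9 + 3 + 13 + 6 + 18)/6 = 55/6
E[X | Urn C] = (-1 − 2 − 1 + 6 + 4)/5 = 6/5
E[X] = (1/3)·25/4 + (1/3)·55/6 + (1/3)·6/5 = 997/180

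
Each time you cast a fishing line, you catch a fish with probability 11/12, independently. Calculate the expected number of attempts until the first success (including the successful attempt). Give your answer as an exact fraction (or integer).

12/11

For a geometric distribution, E[trials] = 1/p = 1/(11/12) = 12/11.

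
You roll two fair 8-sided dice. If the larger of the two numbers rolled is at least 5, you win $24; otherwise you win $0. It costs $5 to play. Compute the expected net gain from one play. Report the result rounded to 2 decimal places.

$13.00

E[payout] = (1/4)·0 + (3/4)·24 = 18
Expected profit = 18 − 5 = 13 ≈ $13.00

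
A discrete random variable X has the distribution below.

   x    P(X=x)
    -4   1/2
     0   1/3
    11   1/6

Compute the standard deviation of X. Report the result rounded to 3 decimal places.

5.305

E[X] = -1/6, E[X²] = 169/6
Var(X) = E[X²] − (E[X])² = 169/6 − 1/36 = 1013/36
SD(X) = √(1013/36) ≈ 5.305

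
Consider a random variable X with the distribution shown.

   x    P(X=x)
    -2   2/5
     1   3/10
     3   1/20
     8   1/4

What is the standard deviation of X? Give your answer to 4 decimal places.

3.9532

E[X] = 33/20, E[X²] = 367/20
Var(X) = E[X²] − (E[X])² = 367/20 − 1089/400 = 6251/400
SD(X) = √(6251/400) ≈ 3.9532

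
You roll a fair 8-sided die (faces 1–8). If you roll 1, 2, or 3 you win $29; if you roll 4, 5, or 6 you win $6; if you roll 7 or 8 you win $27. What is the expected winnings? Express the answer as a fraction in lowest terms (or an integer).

E[payout] = (3/8)·6 + (1/4)·27 + (3/8)·29 = 159/8

159/8 dollars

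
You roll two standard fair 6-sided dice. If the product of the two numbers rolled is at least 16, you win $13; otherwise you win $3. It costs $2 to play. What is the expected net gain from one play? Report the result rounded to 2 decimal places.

$4.06

E[payout] = (25/36)·3 + (11/36)·13 = 109/18
Expected profit = 109/18 − 2 = 73/18 ≈ $4.06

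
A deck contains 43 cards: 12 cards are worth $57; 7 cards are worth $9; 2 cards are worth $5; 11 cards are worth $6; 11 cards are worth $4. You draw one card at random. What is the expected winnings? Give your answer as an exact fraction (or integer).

867/43 dollars

E[payout] = (12/43)·57 + (7/43)·9 + (2/43)·5 + (11/43)·6 + (11/43)·4 = 867/43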